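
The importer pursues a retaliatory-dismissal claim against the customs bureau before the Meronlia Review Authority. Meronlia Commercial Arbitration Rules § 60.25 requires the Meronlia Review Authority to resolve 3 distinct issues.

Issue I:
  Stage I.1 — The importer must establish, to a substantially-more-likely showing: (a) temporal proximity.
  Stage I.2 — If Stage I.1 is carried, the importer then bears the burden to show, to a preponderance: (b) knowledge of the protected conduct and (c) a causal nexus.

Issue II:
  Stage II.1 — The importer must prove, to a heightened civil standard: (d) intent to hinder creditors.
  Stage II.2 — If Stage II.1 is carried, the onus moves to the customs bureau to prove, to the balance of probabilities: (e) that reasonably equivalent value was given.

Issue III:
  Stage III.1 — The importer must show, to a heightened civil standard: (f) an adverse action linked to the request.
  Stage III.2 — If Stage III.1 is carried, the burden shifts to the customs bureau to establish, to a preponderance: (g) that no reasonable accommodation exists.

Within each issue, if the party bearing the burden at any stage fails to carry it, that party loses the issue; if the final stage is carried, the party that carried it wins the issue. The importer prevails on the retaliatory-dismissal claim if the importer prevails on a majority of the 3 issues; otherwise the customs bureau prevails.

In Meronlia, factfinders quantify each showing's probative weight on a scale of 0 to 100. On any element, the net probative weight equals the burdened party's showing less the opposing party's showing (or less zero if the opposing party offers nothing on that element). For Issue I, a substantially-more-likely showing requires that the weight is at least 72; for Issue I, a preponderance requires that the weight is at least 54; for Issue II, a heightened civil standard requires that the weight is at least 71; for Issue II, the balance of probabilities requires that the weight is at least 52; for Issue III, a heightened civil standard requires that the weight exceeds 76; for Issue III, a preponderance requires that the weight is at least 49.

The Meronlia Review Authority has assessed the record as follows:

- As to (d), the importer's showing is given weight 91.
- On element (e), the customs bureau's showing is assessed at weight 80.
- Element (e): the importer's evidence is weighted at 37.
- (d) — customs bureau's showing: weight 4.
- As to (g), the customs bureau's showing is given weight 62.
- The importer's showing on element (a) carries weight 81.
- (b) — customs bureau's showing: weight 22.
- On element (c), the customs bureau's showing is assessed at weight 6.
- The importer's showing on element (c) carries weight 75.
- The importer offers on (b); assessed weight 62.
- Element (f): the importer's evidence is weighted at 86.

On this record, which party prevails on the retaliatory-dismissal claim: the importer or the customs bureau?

— Issue I —
Stage I.1 (importer, a substantially-more-likely showing, weight is at least 72): (a) 81 ≥ 72 — meets.
  Stage I.1 carried; the burden remains with the importer.
Stage I.2 (importer, a preponderance, weight is at least 54): (b) net 62−22=40 < 54 — fails; (c) net 75−6=69 ≥ 54 — meets.
  Not every element is met, so the importer fails to carry Stage I.2.
So the customs bureau prevails on this issue.
— Issue II —
At Stage II.1 the importer must meet a heightened civil standard (weight is at least 71): on (d) the weight is 91 less the opposing 4 gives net 87, which does reach 71, so (d) meets the standard.
  All elements met. The burden passes to the customs bureau.
At Stage II.2 the customs bureau must meet the balance of probabilities (weight is at least 52): on (e) the weight is 80 less the opposing 37 gives net 43, which does not reach 52, so (e) does not meet the standard.
  Stage II.2 not carried; the customs bureau fails its burden.
The analysis ends at Stage II.2; the importer prevails on this issue.
— Issue III —
At Stage III.1 the importer must meet a heightened civil standard (weight exceeds 76): on (f) the weight is 86, > 76, so (f) meets the standard.
  Stage III.1 carried; the burden shifts to the customs bureau.
At Stage III.2 the customs bureau must meet a preponderance (weight is at least 49): on (g) the weight is 62, which does reach 49, so (g) meets the standard.
  Stage III.2 carried; the final stage is satisfied.
All stages carried — the customs bureau prevails on this issue.
Per-issue: Issue I → customs bureau; Issue II → importer; Issue III → customs bureau. The importer must prevail on a majority of issues; overall, the customs bureau prevails.

customs bureau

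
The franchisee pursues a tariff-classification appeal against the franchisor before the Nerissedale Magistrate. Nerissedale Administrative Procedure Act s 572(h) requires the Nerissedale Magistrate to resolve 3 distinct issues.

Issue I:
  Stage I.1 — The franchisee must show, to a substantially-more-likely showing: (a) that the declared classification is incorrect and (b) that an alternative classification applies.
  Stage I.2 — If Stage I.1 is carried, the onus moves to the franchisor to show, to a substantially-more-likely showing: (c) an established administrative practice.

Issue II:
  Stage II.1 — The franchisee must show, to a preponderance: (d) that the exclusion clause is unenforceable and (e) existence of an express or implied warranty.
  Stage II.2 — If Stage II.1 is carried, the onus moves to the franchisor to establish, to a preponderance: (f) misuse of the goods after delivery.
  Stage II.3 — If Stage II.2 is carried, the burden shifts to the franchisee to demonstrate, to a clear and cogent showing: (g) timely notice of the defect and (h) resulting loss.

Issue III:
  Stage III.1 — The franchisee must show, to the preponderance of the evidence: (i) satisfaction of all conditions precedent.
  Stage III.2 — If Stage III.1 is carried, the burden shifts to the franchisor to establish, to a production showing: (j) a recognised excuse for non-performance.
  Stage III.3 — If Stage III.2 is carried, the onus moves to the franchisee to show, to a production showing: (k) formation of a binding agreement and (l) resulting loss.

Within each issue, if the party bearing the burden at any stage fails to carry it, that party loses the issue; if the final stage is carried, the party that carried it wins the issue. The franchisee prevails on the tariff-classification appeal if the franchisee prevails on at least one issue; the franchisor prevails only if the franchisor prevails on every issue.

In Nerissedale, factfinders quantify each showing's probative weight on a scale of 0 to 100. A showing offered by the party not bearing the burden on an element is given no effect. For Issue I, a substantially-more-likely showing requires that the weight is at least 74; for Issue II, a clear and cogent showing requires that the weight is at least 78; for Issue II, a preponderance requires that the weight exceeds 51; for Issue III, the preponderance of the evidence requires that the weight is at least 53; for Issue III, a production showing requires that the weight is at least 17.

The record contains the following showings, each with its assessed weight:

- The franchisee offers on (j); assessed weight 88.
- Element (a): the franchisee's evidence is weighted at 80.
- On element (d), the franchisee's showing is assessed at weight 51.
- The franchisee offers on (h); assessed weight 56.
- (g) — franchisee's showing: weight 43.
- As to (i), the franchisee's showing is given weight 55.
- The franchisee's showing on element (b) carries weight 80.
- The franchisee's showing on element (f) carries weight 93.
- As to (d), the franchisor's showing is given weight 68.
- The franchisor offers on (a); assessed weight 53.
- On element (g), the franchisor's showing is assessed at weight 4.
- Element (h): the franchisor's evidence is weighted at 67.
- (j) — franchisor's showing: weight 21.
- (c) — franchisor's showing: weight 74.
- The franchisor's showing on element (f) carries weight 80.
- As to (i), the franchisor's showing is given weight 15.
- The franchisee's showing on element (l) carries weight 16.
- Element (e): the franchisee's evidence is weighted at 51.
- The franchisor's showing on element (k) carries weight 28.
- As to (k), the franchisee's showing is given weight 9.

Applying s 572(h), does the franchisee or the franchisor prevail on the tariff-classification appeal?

franchisor

— Issue I —
Stage I.1 — burden on franchisee; standard: a substantially-more-likely showing (weight is at least 74).
    (a): 80 (franchisor's 53 disregarded) ≥ 74 [met]
    (b): 80 ≥ 74 [met]
  Stage I.1 carried; the burden shifts to the franchisor.
Stage I.2 — burden on franchisor; standard: a substantially-more-likely showing (weight is at least 74).
    (c): 74 ≥ 74 [met]
  All elements met at the final stage.
With every stage satisfied, the franchisor prevails on this issue.
— Issue II —
Stage II.1 (franchisee, a preponderance, weight exceeds 51): (d) 51 (franchisor's 68 disregarded) ≤ 51 — fails; (e) 51 ≤ 51 — fails.
  Stage II.1 not carried; the franchisee fails its burden.
The analysis ends at Stage II.1; the franchisor prevails on this issue.
— Issue III —
Stage III.1 — burden on franchisee; standard: the preponderance of the evidence (weight is at least 53).
    (i): 55 (franchisor's 15 disregarded) ≥ 53 [met]
  All elements met. The burden passes to the franchisor.
Stage III.2 — burden on franchisor; standard: a production showing (weight is at least 17).
    (j): 21 (franchisee's 88 disregarded) ≥ 17 [met]
  All elements met. The burden passes to the franchisee.
Stage III.3 — burden on franchisee; standard: a production showing (weight is at least 17).
    (k): 9 (franchisor's 28 disregarded) < 17 [not met]
    (l): 16 < 17 [not met]
  Not every element is met, so the franchisee fails to carry Stage III.3.
The analysis ends at Stage III.3; the franchisor prevails on this issue.
Per-issue: Issue I → franchisor; Issue II → franchisor; Issue III → franchisor. The franchisee must prevail on at least one issue; overall, the franchisor prevails.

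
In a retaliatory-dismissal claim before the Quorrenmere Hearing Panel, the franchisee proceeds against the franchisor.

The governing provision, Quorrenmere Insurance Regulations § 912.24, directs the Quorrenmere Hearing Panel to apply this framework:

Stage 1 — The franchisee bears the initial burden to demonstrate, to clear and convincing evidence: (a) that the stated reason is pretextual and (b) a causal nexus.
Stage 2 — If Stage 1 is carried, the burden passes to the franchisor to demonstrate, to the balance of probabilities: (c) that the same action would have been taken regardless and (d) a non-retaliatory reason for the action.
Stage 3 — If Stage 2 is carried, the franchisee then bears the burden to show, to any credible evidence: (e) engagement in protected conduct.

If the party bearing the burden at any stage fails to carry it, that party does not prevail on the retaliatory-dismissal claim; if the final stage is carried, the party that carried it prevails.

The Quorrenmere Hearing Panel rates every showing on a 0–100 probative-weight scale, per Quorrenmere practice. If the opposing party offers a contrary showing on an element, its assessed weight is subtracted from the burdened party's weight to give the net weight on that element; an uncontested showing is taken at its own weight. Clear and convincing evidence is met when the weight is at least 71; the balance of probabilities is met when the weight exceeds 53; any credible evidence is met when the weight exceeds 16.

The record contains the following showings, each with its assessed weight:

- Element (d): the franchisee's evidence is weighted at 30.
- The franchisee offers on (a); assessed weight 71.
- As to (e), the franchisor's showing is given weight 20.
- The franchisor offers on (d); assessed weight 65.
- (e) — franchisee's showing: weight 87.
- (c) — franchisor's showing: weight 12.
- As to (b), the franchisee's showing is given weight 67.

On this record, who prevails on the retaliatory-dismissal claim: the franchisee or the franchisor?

franchisor

Stage 1 (franchisee, clear and convincing evidence, weight is at least 71): (a) 71 ≥ 71 — meets; (b) 67 < 71 — fails.
  The franchisee does not carry Stage 1.
So the franchisor prevails.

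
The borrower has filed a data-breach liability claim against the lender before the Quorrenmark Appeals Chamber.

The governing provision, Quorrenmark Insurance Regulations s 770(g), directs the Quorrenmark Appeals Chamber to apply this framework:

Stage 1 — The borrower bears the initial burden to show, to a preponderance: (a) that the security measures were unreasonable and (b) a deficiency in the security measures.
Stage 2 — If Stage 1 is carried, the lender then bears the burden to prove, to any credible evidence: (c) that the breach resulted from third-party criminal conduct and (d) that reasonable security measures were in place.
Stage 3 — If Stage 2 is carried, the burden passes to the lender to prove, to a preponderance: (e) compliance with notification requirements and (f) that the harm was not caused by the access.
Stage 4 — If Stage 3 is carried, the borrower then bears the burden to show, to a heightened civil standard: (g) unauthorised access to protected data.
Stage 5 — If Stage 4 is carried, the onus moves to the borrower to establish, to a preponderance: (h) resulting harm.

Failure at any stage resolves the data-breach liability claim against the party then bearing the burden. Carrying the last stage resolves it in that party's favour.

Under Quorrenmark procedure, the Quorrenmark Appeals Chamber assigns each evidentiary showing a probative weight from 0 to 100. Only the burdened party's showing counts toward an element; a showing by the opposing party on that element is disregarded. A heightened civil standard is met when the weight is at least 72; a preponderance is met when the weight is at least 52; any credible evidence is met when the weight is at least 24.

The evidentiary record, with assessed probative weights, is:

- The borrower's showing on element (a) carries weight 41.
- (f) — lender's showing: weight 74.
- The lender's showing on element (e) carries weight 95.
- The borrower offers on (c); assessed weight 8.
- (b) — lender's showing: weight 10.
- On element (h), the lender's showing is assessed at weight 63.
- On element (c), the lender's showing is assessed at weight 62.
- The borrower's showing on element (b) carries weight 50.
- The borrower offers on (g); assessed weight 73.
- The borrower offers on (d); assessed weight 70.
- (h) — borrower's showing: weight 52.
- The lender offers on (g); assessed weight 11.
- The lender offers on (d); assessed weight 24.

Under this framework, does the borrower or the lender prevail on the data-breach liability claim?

Stage 1 (borrower, a preponderance, weight is at least 52): (a) 41 < 52 — fails; (b) 50 (lender's 10 disregarded) < 52 — fails.
  Stage 1 not carried; the borrower fails its burden.
So the lender prevails.

lender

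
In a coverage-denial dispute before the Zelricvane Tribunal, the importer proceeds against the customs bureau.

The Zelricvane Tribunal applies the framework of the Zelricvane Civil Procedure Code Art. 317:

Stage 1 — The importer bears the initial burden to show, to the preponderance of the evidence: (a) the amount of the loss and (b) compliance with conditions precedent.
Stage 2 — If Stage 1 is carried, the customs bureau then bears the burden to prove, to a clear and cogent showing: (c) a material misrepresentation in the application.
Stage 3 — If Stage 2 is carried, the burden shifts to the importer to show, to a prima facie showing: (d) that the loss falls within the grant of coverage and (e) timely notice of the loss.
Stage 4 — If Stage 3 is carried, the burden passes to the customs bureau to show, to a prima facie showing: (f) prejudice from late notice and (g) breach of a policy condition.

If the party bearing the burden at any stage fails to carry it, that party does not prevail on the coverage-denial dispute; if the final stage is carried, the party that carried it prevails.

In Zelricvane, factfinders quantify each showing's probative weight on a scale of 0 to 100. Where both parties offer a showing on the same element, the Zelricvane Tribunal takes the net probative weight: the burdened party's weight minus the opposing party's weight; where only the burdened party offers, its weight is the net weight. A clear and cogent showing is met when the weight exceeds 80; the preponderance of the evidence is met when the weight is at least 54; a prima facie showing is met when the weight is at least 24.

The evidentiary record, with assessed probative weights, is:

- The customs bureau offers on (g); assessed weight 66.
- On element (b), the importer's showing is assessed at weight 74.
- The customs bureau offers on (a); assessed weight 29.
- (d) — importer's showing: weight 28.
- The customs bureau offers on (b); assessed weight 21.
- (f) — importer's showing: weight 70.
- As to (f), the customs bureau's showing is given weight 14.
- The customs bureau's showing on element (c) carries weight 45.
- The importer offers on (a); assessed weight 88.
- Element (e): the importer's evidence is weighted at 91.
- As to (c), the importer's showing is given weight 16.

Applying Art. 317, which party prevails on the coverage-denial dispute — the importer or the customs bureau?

customs bureau

Stage 1 — burden on importer; standard: the preponderance of the evidence (weight is at least 54).
    (a): 88 − 29 = 59 ≥ 54 [met]
    (b): 74 − 21 = 53 < 54 [not met]
  Stage 1 not carried; the importer fails its burden.
So the customs bureau prevails.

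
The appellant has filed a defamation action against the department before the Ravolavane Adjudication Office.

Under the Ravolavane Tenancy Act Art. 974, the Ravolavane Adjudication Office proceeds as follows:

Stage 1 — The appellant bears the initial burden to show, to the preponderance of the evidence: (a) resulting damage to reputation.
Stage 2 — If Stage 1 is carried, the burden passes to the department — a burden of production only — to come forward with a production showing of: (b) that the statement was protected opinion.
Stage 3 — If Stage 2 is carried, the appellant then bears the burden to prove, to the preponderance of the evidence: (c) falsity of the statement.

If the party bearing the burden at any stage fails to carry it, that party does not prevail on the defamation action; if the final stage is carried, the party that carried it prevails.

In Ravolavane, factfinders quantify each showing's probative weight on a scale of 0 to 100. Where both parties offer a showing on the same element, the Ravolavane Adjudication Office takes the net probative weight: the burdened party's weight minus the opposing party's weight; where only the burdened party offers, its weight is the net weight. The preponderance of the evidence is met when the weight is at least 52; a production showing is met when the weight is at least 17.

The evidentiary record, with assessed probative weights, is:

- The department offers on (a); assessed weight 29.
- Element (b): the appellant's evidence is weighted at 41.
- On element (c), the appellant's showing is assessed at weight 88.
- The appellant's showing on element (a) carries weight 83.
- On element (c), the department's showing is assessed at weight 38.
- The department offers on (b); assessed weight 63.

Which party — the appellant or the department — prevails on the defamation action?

Stage 1 — burden on appellant; standard: the preponderance of the evidence (weight is at least 52).
    (a): 83 − 29 = 54 ≥ 52 [met]
  Stage 1 is satisfied; the onus moves to the department.
Stage 2 — burden on department; standard: a production showing (weight is at least 17).
    (b): 63 − 41 = 22 ≥ 17 [met]
  Stage 2 carried; the burden shifts to the appellant.
Stage 3 — burden on appellant; standard: the preponderance of the evidence (weight is at least 52).
    (c): 88 − 38 = 50 < 52 [not met]
  Stage 3 not carried; the appellant fails its burden.
The analysis ends at Stage 3; the department prevails.

department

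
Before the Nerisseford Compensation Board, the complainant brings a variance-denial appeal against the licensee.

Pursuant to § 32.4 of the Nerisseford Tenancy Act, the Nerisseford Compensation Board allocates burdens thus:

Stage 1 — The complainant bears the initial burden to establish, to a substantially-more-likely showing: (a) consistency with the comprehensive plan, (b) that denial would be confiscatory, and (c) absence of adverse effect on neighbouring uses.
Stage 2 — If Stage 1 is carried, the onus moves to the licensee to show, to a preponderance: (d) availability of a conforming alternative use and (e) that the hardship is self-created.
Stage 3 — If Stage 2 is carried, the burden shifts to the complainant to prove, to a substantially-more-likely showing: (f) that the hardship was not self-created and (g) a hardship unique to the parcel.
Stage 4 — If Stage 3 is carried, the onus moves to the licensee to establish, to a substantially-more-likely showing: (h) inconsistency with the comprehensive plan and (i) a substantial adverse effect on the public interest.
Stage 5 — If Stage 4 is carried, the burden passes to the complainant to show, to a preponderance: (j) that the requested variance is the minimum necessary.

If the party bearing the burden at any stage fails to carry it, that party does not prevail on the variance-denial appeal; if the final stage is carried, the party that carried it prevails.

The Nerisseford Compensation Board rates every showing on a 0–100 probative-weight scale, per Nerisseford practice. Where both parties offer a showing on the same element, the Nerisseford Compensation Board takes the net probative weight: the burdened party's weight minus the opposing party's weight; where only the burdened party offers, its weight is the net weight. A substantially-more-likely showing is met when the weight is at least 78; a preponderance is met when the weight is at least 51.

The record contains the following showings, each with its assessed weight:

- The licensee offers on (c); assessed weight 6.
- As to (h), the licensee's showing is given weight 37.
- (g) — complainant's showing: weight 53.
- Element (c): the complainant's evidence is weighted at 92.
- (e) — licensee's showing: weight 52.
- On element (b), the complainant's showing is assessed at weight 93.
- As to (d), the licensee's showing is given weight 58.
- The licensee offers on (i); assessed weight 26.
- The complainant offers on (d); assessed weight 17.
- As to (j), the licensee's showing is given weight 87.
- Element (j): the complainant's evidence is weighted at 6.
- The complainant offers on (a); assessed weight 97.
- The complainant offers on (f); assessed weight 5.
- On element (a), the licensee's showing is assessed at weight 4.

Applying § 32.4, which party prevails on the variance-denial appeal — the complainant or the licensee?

Stage 1 (complainant, a substantially-more-likely showing, weight is at least 78): (a) net 97−4=93 ≥ 78 — meets; (b) 93 ≥ 78 — meets; (c) net 92−6=86 ≥ 78 — meets.
  Stage 1 is satisfied; the onus moves to the licensee.
Stage 2 (licensee, a preponderance, weight is at least 51): (d) net 58−17=41 < 51 — fails; (e) 52 ≥ 51 — meets.
  Stage 2 not carried; the licensee fails its burden.
The complainant prevails.

complainant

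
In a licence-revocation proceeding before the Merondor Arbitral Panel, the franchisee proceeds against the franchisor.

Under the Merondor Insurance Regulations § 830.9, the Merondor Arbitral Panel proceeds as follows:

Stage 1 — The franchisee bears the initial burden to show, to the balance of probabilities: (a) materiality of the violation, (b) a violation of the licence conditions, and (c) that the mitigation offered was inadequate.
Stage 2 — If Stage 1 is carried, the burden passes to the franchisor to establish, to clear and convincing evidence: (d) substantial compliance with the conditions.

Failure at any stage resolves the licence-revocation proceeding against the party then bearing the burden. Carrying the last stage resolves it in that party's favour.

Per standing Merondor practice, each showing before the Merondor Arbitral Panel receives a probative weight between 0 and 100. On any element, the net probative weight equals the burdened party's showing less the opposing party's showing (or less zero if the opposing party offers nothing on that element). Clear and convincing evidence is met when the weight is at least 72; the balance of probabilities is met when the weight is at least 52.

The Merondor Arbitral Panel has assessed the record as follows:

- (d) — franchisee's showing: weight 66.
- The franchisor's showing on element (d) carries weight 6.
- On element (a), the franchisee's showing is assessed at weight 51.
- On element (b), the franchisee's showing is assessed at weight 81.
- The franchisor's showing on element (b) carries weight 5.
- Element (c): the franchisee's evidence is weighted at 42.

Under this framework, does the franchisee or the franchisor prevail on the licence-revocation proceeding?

Stage 1 — burden on franchisee; standard: the balance of probabilities (weight is at least 52).
    (a): 51 < 52 [not met]
    (b): 81 − 5 = 76 ≥ 52 [met]
    (c): 42 < 52 [not met]
  Stage 1 not carried; the franchisee fails its burden.
So the franchisor prevails.

franchisor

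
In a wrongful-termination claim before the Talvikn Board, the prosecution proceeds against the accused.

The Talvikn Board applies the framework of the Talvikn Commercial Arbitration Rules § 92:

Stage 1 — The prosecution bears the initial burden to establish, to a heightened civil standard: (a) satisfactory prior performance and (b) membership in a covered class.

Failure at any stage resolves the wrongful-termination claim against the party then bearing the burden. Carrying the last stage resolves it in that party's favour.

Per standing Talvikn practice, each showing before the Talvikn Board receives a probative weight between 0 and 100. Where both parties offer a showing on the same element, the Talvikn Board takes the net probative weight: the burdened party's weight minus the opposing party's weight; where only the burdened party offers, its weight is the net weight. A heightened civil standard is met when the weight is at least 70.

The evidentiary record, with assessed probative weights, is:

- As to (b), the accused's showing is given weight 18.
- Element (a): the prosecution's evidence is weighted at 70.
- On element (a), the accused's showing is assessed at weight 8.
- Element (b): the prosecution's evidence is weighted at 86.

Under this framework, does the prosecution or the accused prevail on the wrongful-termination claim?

accused

Stage 1 — burden on prosecution; standard: a heightened civil standard (weight is at least 70).
    (a): 70 − 8 = 62 < 70 [not met]
    (b): 86 − 18 = 68 < 70 [not met]
  Stage 1 not carried; the prosecution fails its burden.
The analysis ends at Stage 1; the accused prevails.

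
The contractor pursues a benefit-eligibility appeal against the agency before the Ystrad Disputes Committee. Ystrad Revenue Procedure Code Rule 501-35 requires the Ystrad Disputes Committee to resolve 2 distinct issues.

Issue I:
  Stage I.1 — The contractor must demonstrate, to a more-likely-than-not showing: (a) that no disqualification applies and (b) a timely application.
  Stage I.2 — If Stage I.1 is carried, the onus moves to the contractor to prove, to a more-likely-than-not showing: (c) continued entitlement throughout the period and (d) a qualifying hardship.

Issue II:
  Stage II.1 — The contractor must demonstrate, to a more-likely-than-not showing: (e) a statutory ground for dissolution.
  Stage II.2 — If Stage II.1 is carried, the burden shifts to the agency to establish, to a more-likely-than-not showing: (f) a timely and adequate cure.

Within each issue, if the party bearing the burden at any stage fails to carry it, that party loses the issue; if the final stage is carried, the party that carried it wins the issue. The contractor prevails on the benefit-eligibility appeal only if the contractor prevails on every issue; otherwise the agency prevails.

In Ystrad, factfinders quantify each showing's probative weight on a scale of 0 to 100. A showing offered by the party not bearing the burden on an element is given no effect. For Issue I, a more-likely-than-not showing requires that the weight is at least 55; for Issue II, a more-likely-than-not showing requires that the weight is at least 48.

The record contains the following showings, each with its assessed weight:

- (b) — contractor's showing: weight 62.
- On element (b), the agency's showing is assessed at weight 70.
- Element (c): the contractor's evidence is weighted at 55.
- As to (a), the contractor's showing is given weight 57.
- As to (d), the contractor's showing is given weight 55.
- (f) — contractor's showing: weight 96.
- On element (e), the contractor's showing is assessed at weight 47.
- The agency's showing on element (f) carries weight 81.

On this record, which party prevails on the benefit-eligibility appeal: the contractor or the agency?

— Issue I —
Stage I.1 (contractor, a more-likely-than-not showing, weight is at least 55): (a) 57 ≥ 55 — meets; (b) 62 (agency's 70 disregarded) ≥ 55 — meets.
  Stage I.1 is satisfied; the contractor continues to bear the burden.
Stage I.2 (contractor, a more-likely-than-not showing, weight is at least 55): (c) 55 ≥ 55 — meets; (d) 55 ≥ 55 — meets.
  Stage I.2 carried; the final stage is satisfied.
All stages carried — the contractor prevails on this issue.
— Issue II —
Stage II.1 (contractor, a more-likely-than-not showing, weight is at least 48): (e) 47 < 48 — fails.
  Not every element is met, so the contractor fails to carry Stage II.1.
The analysis ends at Stage II.1; the agency prevails on this issue.
Per-issue: Issue I → contractor; Issue II → agency. The contractor must prevail on every issue; overall, the agency prevails.

agency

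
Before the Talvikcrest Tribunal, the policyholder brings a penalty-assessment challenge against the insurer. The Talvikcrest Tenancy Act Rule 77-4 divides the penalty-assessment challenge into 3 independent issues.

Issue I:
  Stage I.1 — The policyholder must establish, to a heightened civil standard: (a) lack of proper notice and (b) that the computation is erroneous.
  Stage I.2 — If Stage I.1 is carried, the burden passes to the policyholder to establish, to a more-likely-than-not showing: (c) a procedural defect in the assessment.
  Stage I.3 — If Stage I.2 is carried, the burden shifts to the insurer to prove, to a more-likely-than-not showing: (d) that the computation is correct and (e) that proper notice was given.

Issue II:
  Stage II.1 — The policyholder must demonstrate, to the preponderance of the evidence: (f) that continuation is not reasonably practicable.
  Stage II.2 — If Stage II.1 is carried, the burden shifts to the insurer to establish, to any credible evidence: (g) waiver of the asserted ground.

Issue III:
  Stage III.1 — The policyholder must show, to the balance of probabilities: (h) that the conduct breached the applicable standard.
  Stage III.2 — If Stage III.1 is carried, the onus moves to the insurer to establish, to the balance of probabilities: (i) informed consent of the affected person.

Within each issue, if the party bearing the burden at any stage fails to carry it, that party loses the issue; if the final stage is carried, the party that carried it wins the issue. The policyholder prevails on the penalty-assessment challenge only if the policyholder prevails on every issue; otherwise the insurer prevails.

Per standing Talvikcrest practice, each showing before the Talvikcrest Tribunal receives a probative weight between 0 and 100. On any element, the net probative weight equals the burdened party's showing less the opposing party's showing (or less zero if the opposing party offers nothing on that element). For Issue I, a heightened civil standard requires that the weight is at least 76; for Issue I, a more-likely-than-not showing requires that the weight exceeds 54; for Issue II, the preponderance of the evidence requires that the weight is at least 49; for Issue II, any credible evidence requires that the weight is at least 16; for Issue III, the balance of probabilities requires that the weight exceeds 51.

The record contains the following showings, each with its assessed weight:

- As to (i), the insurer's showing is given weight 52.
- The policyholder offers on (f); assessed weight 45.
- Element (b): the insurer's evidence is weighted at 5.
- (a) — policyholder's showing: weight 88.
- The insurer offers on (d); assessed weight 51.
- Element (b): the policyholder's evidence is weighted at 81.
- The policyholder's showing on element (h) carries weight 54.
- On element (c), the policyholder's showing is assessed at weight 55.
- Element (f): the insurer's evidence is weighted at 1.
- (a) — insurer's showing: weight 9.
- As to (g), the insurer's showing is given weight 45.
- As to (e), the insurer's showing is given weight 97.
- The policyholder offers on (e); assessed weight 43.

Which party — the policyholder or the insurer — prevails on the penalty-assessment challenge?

insurer

— Issue I —
Stage I.1 (policyholder, a heightened civil standard, weight is at least 76): (a) net 88−9=79 ≥ 76 — meets; (b) net 81−5=76 ≥ 76 — meets.
  Stage I.1 carried; the burden remains with the policyholder.
Stage I.2 (policyholder, a more-likely-than-not showing, weight exceeds 54): (c) 55 > 54 — meets.
  Stage I.2 carried; the burden shifts to the insurer.
Stage I.3 (insurer, a more-likely-than-not showing, weight exceeds 54): (d) 51 ≤ 54 — fails; (e) net 97−43=54 ≤ 54 — fails.
  Not every element is met, so the insurer fails to carry Stage I.3.
So the policyholder prevails on this issue.
— Issue II —
Stage II.1 (policyholder, the preponderance of the evidence, weight is at least 49): (f) net 45−1=44 < 49 — fails.
  Stage II.1 not carried; the policyholder fails its burden.
The insurer prevails on this issue.
— Issue III —
Stage III.1 (policyholder, the balance of probabilities, weight exceeds 51): (h) 54 > 51 — meets.
  Stage III.1 carried; the burden shifts to the insurer.
Stage III.2 (insurer, the balance of probabilities, weight exceeds 51): (i) 52 > 51 — meets.
  All elements met at the final stage.
With every stage satisfied, the insurer prevails on this issue.
Per-issue: Issue I → policyholder; Issue II → insurer; Issue III → insurer. The policyholder must prevail on every issue; overall, the insurer prevails.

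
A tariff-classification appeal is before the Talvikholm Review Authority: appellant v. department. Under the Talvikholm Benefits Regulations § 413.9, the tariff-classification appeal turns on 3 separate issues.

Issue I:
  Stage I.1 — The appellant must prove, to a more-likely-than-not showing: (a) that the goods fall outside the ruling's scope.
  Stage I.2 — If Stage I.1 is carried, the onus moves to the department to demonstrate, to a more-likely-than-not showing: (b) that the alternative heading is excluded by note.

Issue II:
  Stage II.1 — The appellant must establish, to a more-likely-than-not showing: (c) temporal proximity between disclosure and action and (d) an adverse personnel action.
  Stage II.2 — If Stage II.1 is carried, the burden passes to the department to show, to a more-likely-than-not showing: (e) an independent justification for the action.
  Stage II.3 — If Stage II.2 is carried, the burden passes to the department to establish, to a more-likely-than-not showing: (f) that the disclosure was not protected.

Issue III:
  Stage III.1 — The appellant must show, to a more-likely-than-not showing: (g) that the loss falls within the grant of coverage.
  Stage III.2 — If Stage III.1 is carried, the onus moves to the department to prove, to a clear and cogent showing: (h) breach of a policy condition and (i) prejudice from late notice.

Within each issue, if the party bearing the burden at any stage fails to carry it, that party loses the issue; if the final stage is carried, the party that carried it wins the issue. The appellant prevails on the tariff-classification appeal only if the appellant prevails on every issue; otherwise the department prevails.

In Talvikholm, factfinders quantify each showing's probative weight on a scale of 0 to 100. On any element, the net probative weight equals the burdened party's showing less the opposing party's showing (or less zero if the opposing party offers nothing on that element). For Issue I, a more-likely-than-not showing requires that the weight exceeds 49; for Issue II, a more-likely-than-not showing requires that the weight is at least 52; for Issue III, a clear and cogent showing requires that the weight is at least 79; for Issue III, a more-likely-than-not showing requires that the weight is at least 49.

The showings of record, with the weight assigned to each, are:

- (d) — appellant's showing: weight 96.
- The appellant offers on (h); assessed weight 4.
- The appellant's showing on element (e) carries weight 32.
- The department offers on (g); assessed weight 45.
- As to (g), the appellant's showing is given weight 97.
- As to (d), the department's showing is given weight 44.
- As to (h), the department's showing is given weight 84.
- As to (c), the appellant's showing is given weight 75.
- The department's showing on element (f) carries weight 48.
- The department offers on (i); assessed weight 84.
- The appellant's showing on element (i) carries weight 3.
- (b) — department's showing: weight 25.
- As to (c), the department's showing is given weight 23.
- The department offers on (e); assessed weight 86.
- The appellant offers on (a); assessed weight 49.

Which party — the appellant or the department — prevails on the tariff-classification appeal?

department

— Issue I —
At Stage I.1 the appellant must meet a more-likely-than-not showing (weight exceeds 49): on (a) the weight is 49, which does not exceed 49, so (a) does not meet the standard.
  The appellant does not carry Stage I.1.
So the department prevails on this issue.
— Issue II —
Stage II.1 — burden on appellant; standard: a more-likely-than-not showing (weight is at least 52).
    (c): 75 − 23 = 52 ≥ 52 [met]
    (d): 96 − 44 = 52 ≥ 52 [met]
  All elements met. The burden passes to the department.
Stage II.2 — burden on department; standard: a more-likely-than-not showing (weight is at least 52).
    (e): 86 − 32 = 54 ≥ 52 [met]
  Stage II.2 carried; the burden remains with the department.
Stage II.3 — burden on department; standard: a more-likely-than-not showing (weight is at least 52).
    (f): 48 < 52 [not met]
  Stage II.3 not carried; the department fails its burden.
The appellant prevails on this issue.
— Issue III —
Stage III.1 — burden on appellant; standard: a more-likely-than-not showing (weight is at least 49).
    (g): 97 − 45 = 52 ≥ 49 [met]
  Stage III.1 carried; the burden shifts to the department.
Stage III.2 — burden on department; standard: a clear and cogent showing (weight is at least 79).
    (h): 84 − 4 = 80 ≥ 79 [met]
    (i): 84 − 3 = 81 ≥ 79 [met]
  The department carries the last stage.
With every stage satisfied, the department prevails on this issue.
Per-issue: Issue I → department; Issue II → appellant; Issue III → department. The appellant must prevail on every issue; overall, the department prevails.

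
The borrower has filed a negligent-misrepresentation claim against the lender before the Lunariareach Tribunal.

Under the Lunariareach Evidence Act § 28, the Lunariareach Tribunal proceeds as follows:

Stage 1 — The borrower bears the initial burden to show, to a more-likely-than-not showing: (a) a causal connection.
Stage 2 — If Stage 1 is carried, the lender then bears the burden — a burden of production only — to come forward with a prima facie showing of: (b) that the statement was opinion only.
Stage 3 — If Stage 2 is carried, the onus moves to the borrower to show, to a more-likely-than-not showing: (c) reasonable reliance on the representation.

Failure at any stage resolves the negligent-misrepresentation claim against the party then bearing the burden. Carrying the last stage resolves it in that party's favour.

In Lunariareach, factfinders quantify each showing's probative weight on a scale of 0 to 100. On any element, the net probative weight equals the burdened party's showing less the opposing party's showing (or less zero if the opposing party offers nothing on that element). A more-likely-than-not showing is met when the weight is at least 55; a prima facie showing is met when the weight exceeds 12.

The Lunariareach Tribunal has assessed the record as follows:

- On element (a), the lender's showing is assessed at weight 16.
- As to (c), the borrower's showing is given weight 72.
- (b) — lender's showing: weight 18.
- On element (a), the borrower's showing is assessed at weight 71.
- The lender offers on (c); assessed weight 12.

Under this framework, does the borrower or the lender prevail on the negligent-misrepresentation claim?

At Stage 1 the borrower must meet a more-likely-than-not showing (weight is at least 55): on (a) the weight is 71 less the opposing 16 gives net 55, ≥ 55, so (a) meets the standard.
  Stage 1 carried; the burden shifts to the lender.
At Stage 2 the lender must meet a prima facie showing (weight exceeds 12): on (b) the weight is 18, which does exceed 12, so (b) meets the standard.
  Stage 2 carried; the burden shifts to the borrower.
At Stage 3 the borrower must meet a more-likely-than-not showing (weight is at least 55): on (c) the weight is 72 less the opposing 12 gives net 60, ≥ 55, so (c) meets the standard.
  The borrower carries the last stage.
Every stage carried; the borrower prevails.

borrower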